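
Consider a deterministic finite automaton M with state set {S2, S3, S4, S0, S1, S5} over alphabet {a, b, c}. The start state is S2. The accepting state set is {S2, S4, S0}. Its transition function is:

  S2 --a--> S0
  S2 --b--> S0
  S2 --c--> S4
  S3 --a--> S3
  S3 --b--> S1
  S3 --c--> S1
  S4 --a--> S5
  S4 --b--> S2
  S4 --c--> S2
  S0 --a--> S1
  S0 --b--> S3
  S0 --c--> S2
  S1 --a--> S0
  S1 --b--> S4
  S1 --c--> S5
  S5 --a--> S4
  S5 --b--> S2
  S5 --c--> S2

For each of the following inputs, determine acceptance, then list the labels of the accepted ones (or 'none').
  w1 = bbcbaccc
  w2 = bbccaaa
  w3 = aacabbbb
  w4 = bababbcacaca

w1: S2 → S0 → S3 → S1 → S4 → S5 → S2 → S4 → S2  → end S2, accepted
w2: S2 → S0 → S3 → S1 → S5 → S4 → S5 → S4  → end S4, accepted
w3: S2 → S0 → S1 → S5 → S4 → S2 → S0 → S3 → S1  → end S1, rejected
w4: S2 → S0 → S1 → S4 → S5 → S2 → S0 → S2 → S0 → S2 → S0 → S2 → S0  → end S0, accepted

w1, w2, w4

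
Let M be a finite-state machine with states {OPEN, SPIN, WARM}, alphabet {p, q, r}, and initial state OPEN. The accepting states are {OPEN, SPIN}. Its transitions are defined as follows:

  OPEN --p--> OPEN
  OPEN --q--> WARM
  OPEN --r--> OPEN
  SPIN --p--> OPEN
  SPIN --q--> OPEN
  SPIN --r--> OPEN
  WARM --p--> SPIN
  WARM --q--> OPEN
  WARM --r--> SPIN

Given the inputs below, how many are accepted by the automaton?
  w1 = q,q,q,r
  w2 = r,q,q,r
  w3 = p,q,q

3

w1: Trace: OPEN -q-> WARM -q-> OPEN -q-> WARM -r-> SPIN  → end SPIN, accepted
w2: Trace: OPEN -r-> OPEN -q-> WARM -q-> OPEN -r-> OPEN  → end OPEN, accepted
w3: Trace: OPEN -p-> OPEN -q-> WARM -q-> OPEN  → end OPEN, accepted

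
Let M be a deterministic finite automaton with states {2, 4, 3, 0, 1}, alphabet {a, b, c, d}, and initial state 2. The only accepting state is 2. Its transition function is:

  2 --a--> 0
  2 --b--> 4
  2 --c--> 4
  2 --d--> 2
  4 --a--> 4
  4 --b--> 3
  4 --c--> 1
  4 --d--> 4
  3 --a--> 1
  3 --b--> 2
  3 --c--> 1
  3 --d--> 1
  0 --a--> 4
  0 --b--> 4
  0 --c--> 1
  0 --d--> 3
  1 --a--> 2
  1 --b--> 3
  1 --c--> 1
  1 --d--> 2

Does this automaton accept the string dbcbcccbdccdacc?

No

start at 2
read 'd': 2 → 2
read 'b': 2 → 4
read 'c': 4 → 1
read 'b': 1 → 3
read 'c': 3 → 1
read 'c': 1 → 1
read 'c': 1 → 1
read 'b': 1 → 3
read 'd': 3 → 1
read 'c': 1 → 1
read 'c': 1 → 1
read 'd': 1 → 2
read 'a': 2 → 0
read 'c': 0 → 1
read 'c': 1 → 1
End state 1 is not accepting.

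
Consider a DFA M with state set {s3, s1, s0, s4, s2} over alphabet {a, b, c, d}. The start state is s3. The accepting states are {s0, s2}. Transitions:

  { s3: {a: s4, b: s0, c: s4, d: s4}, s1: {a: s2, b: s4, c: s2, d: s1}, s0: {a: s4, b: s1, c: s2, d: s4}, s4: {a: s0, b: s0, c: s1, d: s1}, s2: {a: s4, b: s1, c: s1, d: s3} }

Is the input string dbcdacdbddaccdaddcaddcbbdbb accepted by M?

Yes

Trace: s3 -d-> s4 -b-> s0 -c-> s2 -d-> s3 -a-> s4 -c-> s1 -d-> s1 -b-> s4 -d-> s1 -d-> s1 -a-> s2 -c-> s1 -c-> s2 -d-> s3 -a-> s4 -d-> s1 -d-> s1 -c-> s2 -a-> s4 -d-> s1 -d-> s1 -c-> s2 -b-> s1 -b-> s4 -d-> s1 -b-> s4 -b-> s0
End state s0 is accepting.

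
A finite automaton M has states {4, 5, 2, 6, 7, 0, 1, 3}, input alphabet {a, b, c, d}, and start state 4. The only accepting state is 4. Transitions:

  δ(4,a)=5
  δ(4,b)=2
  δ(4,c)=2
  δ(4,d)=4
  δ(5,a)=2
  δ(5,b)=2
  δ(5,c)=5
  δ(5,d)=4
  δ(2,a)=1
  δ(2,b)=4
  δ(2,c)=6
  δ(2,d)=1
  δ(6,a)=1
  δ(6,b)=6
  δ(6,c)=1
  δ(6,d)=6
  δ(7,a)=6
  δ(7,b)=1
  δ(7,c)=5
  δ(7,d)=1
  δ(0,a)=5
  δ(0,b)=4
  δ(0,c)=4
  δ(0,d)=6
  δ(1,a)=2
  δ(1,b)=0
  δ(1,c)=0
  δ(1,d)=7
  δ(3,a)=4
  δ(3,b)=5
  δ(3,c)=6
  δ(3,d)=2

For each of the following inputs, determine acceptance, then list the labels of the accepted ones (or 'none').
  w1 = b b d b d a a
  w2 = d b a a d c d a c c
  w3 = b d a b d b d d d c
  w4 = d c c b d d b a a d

w1: 4 → 2 → 4 → 4 → 2 → 1 → 2 → 1  → end 1, rejected
w2: 4 → 4 → 2 → 1 → 2 → 1 → 0 → 6 → 1 → 0 → 4  → end 4, accepted
w3: 4 → 2 → 1 → 2 → 4 → 4 → 2 → 1 → 7 → 1 → 0  → end 0, rejected
w4: 4 → 4 → 2 → 6 → 6 → 6 → 6 → 6 → 1 → 2 → 1  → end 1, rejected

w2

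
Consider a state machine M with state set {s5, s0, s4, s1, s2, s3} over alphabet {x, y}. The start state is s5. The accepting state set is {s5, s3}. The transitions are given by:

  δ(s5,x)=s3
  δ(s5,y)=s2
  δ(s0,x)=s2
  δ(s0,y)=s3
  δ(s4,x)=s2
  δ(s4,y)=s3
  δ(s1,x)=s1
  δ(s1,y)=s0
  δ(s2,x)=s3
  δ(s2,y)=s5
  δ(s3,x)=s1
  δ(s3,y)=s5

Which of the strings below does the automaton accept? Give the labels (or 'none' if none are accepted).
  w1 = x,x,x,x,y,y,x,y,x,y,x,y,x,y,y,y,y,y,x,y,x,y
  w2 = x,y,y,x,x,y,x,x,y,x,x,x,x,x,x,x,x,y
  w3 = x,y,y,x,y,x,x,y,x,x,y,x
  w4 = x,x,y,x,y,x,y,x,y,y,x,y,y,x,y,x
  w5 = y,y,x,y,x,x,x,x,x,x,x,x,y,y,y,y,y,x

w1, w3, w4, w5

w1: Trace: s5 -x-> s3 -x-> s1 -x-> s1 -x-> s1 -y-> s0 -y-> s3 -x-> s1 -y-> s0 -x-> s2 -y-> s5 -x-> s3 -y-> s5 -x-> s3 -y-> s5 -y-> s2 -y-> s5 -y-> s2 -y-> s5 -x-> s3 -y-> s5 -x-> s3 -y-> s5  → end s5, accepted
w2: Trace: s5 -x-> s3 -y-> s5 -y-> s2 -x-> s3 -x-> s1 -y-> s0 -x-> s2 -x-> s3 -y-> s5 -x-> s3 -x-> s1 -x-> s1 -x-> s1 -x-> s1 -x-> s1 -x-> s1 -x-> s1 -y-> s0  → end s0, rejected
w3: Trace: s5 -x-> s3 -y-> s5 -y-> s2 -x-> s3 -y-> s5 -x-> s3 -x-> s1 -y-> s0 -x-> s2 -x-> s3 -y-> s5 -x-> s3  → end s3, accepted
w4: Trace: s5 -x-> s3 -x-> s1 -y-> s0 -x-> s2 -y-> s5 -x-> s3 -y-> s5 -x-> s3 -y-> s5 -y-> s2 -x-> s3 -y-> s5 -y-> s2 -x-> s3 -y-> s5 -x-> s3  → end s3, accepted
w5: Trace: s5 -y-> s2 -y-> s5 -x-> s3 -y-> s5 -x-> s3 -x-> s1 -x-> s1 -x-> s1 -x-> s1 -x-> s1 -x-> s1 -x-> s1 -y-> s0 -y-> s3 -y-> s5 -y-> s2 -y-> s5 -x-> s3  → end s3, accepted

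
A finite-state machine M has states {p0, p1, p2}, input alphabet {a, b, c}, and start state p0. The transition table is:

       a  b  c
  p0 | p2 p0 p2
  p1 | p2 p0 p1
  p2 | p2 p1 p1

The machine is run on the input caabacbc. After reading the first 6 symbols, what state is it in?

p1

Trace: p0 -c-> p2 -a-> p2 -a-> p2 -b-> p1 -a-> p2 -c-> p1
After 6 symbols: p1.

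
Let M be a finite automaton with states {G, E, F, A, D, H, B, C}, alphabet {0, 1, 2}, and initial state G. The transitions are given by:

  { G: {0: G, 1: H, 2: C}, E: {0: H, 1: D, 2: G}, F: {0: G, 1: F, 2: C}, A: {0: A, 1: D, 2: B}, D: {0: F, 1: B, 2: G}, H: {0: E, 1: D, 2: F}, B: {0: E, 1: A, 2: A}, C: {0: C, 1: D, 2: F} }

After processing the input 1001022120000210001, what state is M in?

H

Trace: G -1-> H -0-> E -0-> H -1-> D -0-> F -2-> C -2-> F -1-> F -2-> C -0-> C -0-> C -0-> C -0-> C -2-> F -1-> F -0-> G -0-> G -0-> G -1-> H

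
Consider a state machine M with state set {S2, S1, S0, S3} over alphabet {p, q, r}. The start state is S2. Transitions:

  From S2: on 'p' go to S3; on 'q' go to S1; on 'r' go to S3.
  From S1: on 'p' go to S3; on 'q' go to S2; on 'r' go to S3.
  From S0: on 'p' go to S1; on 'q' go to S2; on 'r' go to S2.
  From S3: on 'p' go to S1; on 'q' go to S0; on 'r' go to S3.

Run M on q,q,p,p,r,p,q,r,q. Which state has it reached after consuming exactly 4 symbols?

Trace: S2 -q-> S1 -q-> S2 -p-> S3 -p-> S1
After 4 symbols: S1.

S1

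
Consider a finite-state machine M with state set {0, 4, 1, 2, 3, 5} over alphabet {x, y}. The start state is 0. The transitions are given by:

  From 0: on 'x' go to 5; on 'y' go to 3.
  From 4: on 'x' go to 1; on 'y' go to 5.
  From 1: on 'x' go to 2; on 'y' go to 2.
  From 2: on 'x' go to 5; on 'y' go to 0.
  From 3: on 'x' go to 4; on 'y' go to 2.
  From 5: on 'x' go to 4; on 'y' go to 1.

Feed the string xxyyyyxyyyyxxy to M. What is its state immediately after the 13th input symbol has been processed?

0 → 5 → 4 → 5 → 1 → 2 → 0 → 5 → 1 → 2 → 0 → 3 → 4 → 1
After 13 symbols: 1.

1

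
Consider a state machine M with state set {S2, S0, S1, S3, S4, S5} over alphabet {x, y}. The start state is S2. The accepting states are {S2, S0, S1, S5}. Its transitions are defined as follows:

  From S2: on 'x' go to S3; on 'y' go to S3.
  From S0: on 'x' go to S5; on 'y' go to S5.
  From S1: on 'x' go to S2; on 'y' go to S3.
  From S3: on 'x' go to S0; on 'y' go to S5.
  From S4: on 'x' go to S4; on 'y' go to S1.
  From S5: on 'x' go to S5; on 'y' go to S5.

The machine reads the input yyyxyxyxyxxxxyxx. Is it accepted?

S2 → S3 → S5 → S5 → S5 → S5 → S5 → S5 → S5 → S5 → S5 → S5 → S5 → S5 → S5 → S5 → S5
End state S5 is accepting.

Yes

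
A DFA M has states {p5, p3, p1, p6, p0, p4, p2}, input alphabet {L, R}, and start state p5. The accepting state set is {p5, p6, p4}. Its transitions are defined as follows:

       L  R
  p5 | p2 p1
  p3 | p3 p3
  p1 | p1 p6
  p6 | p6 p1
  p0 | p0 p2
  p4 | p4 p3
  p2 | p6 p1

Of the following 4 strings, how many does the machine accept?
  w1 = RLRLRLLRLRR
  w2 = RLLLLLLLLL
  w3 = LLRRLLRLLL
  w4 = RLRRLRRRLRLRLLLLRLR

w1:
  start at p5
  read 'R': p5 → p1
  read 'L': p1 → p1
  read 'R': p1 → p6
  read 'L': p6 → p6
  read 'R': p6 → p1
  read 'L': p1 → p1
  read 'L': p1 → p1
  read 'R': p1 → p6
  read 'L': p6 → p6
  read 'R': p6 → p1
  read 'R': p1 → p6
  end p6, accepted
w2:
  start at p5
  read 'R': p5 → p1
  read 'L': p1 → p1
  read 'L': p1 → p1
  read 'L': p1 → p1
  read 'L': p1 → p1
  read 'L': p1 → p1
  read 'L': p1 → p1
  read 'L': p1 → p1
  read 'L': p1 → p1
  read 'L': p1 → p1
  end p1, rejected
w3:
  start at p5
  read 'L': p5 → p2
  read 'L': p2 → p6
  read 'R': p6 → p1
  read 'R': p1 → p6
  read 'L': p6 → p6
  read 'L': p6 → p6
  read 'R': p6 → p1
  read 'L': p1 → p1
  read 'L': p1 → p1
  read 'L': p1 → p1
  end p1, rejected
w4:
  start at p5
  read 'R': p5 → p1
  read 'L': p1 → p1
  read 'R': p1 → p6
  read 'R': p6 → p1
  read 'L': p1 → p1
  read 'R': p1 → p6
  read 'R': p6 → p1
  read 'R': p1 → p6
  read 'L': p6 → p6
  read 'R': p6 → p1
  read 'L': p1 → p1
  read 'R': p1 → p6
  read 'L': p6 → p6
  read 'L': p6 → p6
  read 'L': p6 → p6
  read 'L': p6 → p6
  read 'R': p6 → p1
  read 'L': p1 → p1
  read 'R': p1 → p6
  end p6, accepted

2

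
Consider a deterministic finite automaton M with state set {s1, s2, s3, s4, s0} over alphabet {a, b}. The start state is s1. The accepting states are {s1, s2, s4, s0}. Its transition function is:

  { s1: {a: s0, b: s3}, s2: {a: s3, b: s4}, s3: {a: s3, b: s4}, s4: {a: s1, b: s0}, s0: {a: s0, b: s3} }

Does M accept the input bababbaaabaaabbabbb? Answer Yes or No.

s1 → s3 → s3 → s4 → s1 → s3 → s4 → s1 → s0 → s0 → s3 → s3 → s3 → s3 → s4 → s0 → s0 → s3 → s4 → s0
End state s0 is accepting.

Yes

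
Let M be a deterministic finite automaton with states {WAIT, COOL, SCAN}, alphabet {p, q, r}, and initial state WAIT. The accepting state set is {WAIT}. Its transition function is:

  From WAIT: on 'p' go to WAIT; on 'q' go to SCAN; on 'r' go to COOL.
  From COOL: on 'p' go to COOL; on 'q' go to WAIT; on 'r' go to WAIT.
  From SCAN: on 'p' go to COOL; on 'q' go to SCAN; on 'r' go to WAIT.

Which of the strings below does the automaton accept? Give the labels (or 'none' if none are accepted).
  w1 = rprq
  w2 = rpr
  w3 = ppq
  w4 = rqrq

w2, w4

w1: WAIT → COOL → COOL → WAIT → SCAN  → end SCAN, rejected
w2: WAIT → COOL → COOL → WAIT  → end WAIT, accepted
w3: WAIT → WAIT → WAIT → SCAN  → end SCAN, rejected
w4: WAIT → COOL → WAIT → COOL → WAIT  → end WAIT, accepted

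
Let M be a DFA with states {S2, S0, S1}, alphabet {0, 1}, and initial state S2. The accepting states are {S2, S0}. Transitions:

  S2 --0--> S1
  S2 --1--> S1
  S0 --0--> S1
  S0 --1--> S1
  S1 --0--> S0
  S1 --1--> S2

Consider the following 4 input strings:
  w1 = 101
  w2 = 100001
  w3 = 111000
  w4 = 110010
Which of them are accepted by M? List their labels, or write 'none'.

w1: S2 → S1 → S0 → S1  → end S1, rejected
w2: S2 → S1 → S0 → S1 → S0 → S1 → S2  → end S2, accepted
w3: S2 → S1 → S2 → S1 → S0 → S1 → S0  → end S0, accepted
w4: S2 → S1 → S2 → S1 → S0 → S1 → S0  → end S0, accepted

w2, w3, w4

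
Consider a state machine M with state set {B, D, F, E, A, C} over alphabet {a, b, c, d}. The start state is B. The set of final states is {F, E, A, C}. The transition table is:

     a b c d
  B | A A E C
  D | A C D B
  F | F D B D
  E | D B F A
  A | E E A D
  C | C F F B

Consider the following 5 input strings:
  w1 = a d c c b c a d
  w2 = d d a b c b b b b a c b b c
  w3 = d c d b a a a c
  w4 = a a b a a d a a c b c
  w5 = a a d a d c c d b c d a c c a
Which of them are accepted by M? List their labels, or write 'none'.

w1: B → A → D → D → D → C → F → F → D  → end D, rejected
w2: B → C → B → A → E → F → D → C → F → D → A → A → E → B → E  → end E, accepted
w3: B → C → F → D → C → C → C → C → F  → end F, accepted
w4: B → A → E → B → A → E → A → E → D → D → C → F  → end F, accepted
w5: B → A → E → A → E → A → A → A → D → C → F → D → A → A → A → E  → end E, accepted

w2, w3, w4, w5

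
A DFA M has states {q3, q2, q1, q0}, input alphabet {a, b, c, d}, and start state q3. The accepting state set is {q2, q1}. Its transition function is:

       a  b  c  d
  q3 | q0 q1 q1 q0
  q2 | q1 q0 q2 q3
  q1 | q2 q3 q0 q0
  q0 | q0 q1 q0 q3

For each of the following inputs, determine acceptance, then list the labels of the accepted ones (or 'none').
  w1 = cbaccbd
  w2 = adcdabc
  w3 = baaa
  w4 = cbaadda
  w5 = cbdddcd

w1: Trace: q3 -c-> q1 -b-> q3 -a-> q0 -c-> q0 -c-> q0 -b-> q1 -d-> q0  → end q0, rejected
w2: Trace: q3 -a-> q0 -d-> q3 -c-> q1 -d-> q0 -a-> q0 -b-> q1 -c-> q0  → end q0, rejected
w3: Trace: q3 -b-> q1 -a-> q2 -a-> q1 -a-> q2  → end q2, accepted
w4: Trace: q3 -c-> q1 -b-> q3 -a-> q0 -a-> q0 -d-> q3 -d-> q0 -a-> q0  → end q0, rejected
w5: Trace: q3 -c-> q1 -b-> q3 -d-> q0 -d-> q3 -d-> q0 -c-> q0 -d-> q3  → end q3, rejected

w3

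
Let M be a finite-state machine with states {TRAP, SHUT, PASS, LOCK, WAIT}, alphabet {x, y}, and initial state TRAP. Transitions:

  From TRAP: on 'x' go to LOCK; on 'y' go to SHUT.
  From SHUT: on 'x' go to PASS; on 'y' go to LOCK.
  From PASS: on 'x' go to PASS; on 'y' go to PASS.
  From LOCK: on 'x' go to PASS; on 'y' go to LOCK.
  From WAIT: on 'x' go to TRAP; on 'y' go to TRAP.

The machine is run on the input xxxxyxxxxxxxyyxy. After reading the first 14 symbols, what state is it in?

PASS

start at TRAP
read 'x': TRAP → LOCK
read 'x': LOCK → PASS
read 'x': PASS → PASS
read 'x': PASS → PASS
read 'y': PASS → PASS
read 'x': PASS → PASS
read 'x': PASS → PASS
read 'x': PASS → PASS
read 'x': PASS → PASS
read 'x': PASS → PASS
read 'x': PASS → PASS
read 'x': PASS → PASS
read 'y': PASS → PASS
read 'y': PASS → PASS
After 14 symbols: PASS.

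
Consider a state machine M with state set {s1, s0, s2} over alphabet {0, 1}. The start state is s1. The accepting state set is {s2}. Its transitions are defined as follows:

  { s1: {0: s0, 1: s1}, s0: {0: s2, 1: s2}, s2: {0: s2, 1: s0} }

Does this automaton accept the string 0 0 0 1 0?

Yes

Trace: s1 -0-> s0 -0-> s2 -0-> s2 -1-> s0 -0-> s2
End state s2 is accepting.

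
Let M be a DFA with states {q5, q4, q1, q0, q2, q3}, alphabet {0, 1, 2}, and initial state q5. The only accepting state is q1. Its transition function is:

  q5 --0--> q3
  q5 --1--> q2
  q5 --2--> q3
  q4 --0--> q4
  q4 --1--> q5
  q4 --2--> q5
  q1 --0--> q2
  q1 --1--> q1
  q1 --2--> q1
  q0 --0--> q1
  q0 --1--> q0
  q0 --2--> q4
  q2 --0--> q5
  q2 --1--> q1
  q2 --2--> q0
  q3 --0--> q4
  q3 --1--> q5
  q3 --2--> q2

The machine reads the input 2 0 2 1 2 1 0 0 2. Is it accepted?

No

start at q5
read '2': q5 → q3
read '0': q3 → q4
read '2': q4 → q5
read '1': q5 → q2
read '2': q2 → q0
read '1': q0 → q0
read '0': q0 → q1
read '0': q1 → q2
read '2': q2 → q0
End state q0 is not accepting.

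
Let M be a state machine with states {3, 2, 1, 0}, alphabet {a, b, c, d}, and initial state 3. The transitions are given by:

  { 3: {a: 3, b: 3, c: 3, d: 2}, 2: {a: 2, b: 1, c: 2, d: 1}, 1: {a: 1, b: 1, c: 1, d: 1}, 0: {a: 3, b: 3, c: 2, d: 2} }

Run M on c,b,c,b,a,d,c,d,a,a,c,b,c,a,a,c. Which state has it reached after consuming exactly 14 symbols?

1

Trace: 3 -c-> 3 -b-> 3 -c-> 3 -b-> 3 -a-> 3 -d-> 2 -c-> 2 -d-> 1 -a-> 1 -a-> 1 -c-> 1 -b-> 1 -c-> 1 -a-> 1
After 14 symbols: 1.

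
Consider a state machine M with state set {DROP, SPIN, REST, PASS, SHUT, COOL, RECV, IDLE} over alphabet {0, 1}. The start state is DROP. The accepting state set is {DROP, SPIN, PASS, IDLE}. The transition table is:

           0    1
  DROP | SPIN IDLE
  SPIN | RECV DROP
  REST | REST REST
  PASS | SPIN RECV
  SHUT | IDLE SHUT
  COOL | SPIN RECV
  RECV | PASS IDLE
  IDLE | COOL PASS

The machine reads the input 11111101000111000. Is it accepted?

Trace: DROP -1-> IDLE -1-> PASS -1-> RECV -1-> IDLE -1-> PASS -1-> RECV -0-> PASS -1-> RECV -0-> PASS -0-> SPIN -0-> RECV -1-> IDLE -1-> PASS -1-> RECV -0-> PASS -0-> SPIN -0-> RECV
End state RECV is not accepting.

No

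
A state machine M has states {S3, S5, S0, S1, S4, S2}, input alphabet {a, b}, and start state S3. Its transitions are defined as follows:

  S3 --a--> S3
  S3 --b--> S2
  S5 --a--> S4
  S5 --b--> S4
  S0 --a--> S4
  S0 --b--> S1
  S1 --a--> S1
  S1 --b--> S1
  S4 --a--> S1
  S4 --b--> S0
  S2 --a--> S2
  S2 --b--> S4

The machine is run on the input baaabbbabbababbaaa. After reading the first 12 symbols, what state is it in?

S1

start at S3
read 'b': S3 → S2
read 'a': S2 → S2
read 'a': S2 → S2
read 'a': S2 → S2
read 'b': S2 → S4
read 'b': S4 → S0
read 'b': S0 → S1
read 'a': S1 → S1
read 'b': S1 → S1
read 'b': S1 → S1
read 'a': S1 → S1
read 'b': S1 → S1
After 12 symbols: S1.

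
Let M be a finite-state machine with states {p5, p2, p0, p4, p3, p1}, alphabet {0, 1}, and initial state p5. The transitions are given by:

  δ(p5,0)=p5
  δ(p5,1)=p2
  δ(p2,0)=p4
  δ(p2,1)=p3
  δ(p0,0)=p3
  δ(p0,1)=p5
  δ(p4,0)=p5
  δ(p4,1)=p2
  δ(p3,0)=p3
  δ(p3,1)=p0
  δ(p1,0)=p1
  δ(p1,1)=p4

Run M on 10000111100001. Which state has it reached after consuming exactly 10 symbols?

start at p5
read '1': p5 → p2
read '0': p2 → p4
read '0': p4 → p5
read '0': p5 → p5
read '0': p5 → p5
read '1': p5 → p2
read '1': p2 → p3
read '1': p3 → p0
read '1': p0 → p5
read '0': p5 → p5
After 10 symbols: p5.

p5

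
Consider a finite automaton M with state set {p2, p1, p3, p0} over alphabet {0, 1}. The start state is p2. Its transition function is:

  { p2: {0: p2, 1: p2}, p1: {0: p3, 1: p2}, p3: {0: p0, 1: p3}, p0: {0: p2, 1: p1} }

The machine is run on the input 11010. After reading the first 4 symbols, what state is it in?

Trace: p2 -1-> p2 -1-> p2 -0-> p2 -1-> p2
After 4 symbols: p2.

p2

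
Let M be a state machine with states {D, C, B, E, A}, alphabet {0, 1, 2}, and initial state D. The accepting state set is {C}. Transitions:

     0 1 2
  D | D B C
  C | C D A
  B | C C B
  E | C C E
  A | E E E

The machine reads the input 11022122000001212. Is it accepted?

Trace: D -1-> B -1-> C -0-> C -2-> A -2-> E -1-> C -2-> A -2-> E -0-> C -0-> C -0-> C -0-> C -0-> C -1-> D -2-> C -1-> D -2-> C
End state C is accepting.

Yes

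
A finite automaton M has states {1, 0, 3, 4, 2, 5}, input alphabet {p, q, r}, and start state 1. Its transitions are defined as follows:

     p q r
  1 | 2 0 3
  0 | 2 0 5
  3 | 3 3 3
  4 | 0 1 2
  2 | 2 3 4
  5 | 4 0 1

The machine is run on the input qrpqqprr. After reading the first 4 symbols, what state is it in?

1 → 0 → 5 → 4 → 1
After 4 symbols: 1.

1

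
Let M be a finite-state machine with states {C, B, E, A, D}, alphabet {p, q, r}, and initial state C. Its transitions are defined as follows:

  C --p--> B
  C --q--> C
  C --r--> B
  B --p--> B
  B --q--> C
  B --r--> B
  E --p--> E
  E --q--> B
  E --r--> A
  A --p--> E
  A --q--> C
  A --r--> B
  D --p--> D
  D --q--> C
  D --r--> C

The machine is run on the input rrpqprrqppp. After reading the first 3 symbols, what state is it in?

C → B → B → B
After 3 symbols: B.

B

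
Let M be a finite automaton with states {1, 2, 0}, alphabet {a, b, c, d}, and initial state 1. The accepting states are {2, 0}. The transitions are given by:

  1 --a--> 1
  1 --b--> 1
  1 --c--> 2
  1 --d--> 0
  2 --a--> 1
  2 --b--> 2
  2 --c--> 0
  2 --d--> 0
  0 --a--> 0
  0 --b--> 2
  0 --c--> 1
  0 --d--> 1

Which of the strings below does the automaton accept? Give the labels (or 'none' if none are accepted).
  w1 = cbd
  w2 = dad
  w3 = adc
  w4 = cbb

w1, w4

w1: 1 → 2 → 2 → 0  → end 0, accepted
w2: 1 → 0 → 0 → 1  → end 1, rejected
w3: 1 → 1 → 0 → 1  → end 1, rejected
w4: 1 → 2 → 2 → 2  → end 2, accepted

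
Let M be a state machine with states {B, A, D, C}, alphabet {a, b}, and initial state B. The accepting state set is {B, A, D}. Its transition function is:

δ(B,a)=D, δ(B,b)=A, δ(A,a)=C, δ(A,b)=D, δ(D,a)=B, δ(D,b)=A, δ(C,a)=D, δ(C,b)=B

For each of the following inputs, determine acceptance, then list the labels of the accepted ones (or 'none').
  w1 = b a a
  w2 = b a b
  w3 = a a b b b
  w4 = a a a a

w1: Trace: B -b-> A -a-> C -a-> D  → end D, accepted
w2: Trace: B -b-> A -a-> C -b-> B  → end B, accepted
w3: Trace: B -a-> D -a-> B -b-> A -b-> D -b-> A  → end A, accepted
w4: Trace: B -a-> D -a-> B -a-> D -a-> B  → end B, accepted

w1, w2, w3, w4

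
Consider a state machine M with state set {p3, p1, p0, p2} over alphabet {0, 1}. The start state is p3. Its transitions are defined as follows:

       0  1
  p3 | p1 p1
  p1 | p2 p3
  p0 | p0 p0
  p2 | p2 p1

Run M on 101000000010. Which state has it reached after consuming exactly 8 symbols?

Trace: p3 -1-> p1 -0-> p2 -1-> p1 -0-> p2 -0-> p2 -0-> p2 -0-> p2 -0-> p2
After 8 symbols: p2.

p2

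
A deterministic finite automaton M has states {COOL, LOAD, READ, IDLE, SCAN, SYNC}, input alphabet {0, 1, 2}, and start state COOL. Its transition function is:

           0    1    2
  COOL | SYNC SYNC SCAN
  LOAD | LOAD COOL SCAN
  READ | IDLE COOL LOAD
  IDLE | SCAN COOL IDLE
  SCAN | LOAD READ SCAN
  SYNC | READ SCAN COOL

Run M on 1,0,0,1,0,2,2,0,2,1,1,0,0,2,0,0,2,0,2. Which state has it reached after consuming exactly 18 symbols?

LOAD

start at COOL
read '1': COOL → SYNC
read '0': SYNC → READ
read '0': READ → IDLE
read '1': IDLE → COOL
read '0': COOL → SYNC
read '2': SYNC → COOL
read '2': COOL → SCAN
read '0': SCAN → LOAD
read '2': LOAD → SCAN
read '1': SCAN → READ
read '1': READ → COOL
read '0': COOL → SYNC
read '0': SYNC → READ
read '2': READ → LOAD
read '0': LOAD → LOAD
read '0': LOAD → LOAD
read '2': LOAD → SCAN
read '0': SCAN → LOAD
After 18 symbols: LOAD.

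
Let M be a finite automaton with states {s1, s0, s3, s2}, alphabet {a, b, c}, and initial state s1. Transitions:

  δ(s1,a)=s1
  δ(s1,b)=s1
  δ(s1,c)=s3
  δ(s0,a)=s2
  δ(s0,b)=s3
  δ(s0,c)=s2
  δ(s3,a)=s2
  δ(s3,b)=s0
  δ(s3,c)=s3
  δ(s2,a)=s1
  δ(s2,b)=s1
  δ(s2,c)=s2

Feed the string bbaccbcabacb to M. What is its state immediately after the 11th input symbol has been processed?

s3

Trace: s1 -b-> s1 -b-> s1 -a-> s1 -c-> s3 -c-> s3 -b-> s0 -c-> s2 -a-> s1 -b-> s1 -a-> s1 -c-> s3
After 11 symbols: s3.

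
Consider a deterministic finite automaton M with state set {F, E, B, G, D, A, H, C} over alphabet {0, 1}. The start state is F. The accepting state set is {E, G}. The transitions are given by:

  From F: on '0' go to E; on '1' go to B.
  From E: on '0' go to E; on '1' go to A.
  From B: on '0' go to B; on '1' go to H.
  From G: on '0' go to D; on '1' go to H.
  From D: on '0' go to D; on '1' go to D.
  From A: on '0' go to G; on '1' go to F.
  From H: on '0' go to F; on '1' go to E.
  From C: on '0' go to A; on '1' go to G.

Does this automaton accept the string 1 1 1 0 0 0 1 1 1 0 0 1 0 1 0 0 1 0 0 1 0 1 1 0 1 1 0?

Yes

Trace: F -1-> B -1-> H -1-> E -0-> E -0-> E -0-> E -1-> A -1-> F -1-> B -0-> B -0-> B -1-> H -0-> F -1-> B -0-> B -0-> B -1-> H -0-> F -0-> E -1-> A -0-> G -1-> H -1-> E -0-> E -1-> A -1-> F -0-> E
End state E is accepting.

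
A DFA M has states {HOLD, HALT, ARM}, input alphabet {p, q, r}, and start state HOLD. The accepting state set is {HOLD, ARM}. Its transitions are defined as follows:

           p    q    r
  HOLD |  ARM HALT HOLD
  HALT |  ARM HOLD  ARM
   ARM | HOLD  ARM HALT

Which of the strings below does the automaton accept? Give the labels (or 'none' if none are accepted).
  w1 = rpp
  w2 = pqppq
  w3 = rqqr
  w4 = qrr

w1: Trace: HOLD -r-> HOLD -p-> ARM -p-> HOLD  → end HOLD, accepted
w2: Trace: HOLD -p-> ARM -q-> ARM -p-> HOLD -p-> ARM -q-> ARM  → end ARM, accepted
w3: Trace: HOLD -r-> HOLD -q-> HALT -q-> HOLD -r-> HOLD  → end HOLD, accepted
w4: Trace: HOLD -q-> HALT -r-> ARM -r-> HALT  → end HALT, rejected

w1, w2, w3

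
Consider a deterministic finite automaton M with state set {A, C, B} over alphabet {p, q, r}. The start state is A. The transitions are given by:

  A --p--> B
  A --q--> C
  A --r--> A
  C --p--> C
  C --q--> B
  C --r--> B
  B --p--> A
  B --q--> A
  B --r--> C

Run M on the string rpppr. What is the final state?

A → A → B → A → B → C

C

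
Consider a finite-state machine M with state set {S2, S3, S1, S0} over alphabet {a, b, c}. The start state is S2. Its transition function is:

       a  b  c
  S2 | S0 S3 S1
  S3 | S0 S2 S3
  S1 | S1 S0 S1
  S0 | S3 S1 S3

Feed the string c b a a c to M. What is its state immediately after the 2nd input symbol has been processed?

S0

start at S2
read 'c': S2 → S1
read 'b': S1 → S0
After 2 symbols: S0.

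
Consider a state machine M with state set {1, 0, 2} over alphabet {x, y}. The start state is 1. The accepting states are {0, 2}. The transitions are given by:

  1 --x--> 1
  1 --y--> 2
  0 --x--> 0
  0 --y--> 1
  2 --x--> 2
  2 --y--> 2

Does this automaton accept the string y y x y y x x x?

start at 1
read 'y': 1 → 2
read 'y': 2 → 2
read 'x': 2 → 2
read 'y': 2 → 2
read 'y': 2 → 2
read 'x': 2 → 2
read 'x': 2 → 2
read 'x': 2 → 2
End state 2 is accepting.

Yes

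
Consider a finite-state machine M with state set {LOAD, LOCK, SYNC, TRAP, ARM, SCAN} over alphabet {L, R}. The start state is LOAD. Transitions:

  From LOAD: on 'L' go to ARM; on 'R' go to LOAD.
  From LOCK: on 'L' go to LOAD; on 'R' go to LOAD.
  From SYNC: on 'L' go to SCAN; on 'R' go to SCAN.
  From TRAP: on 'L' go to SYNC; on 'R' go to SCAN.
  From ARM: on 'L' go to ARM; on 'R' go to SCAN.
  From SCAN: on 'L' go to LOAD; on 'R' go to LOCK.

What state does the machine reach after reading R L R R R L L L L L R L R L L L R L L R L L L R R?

Trace: LOAD -R-> LOAD -L-> ARM -R-> SCAN -R-> LOCK -R-> LOAD -L-> ARM -L-> ARM -L-> ARM -L-> ARM -L-> ARM -R-> SCAN -L-> LOAD -R-> LOAD -L-> ARM -L-> ARM -L-> ARM -R-> SCAN -L-> LOAD -L-> ARM -R-> SCAN -L-> LOAD -L-> ARM -L-> ARM -R-> SCAN -R-> LOCK

LOCK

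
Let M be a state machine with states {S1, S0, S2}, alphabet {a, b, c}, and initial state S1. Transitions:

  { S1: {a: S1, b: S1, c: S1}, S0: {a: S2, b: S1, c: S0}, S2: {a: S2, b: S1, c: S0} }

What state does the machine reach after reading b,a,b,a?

S1 → S1 → S1 → S1 → S1

S1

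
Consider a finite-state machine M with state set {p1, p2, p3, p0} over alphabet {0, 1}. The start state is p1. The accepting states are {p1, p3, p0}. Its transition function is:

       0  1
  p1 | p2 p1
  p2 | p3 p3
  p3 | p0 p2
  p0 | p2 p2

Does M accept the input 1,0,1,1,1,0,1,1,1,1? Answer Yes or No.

p1 → p1 → p2 → p3 → p2 → p3 → p0 → p2 → p3 → p2 → p3
End state p3 is accepting.

Yes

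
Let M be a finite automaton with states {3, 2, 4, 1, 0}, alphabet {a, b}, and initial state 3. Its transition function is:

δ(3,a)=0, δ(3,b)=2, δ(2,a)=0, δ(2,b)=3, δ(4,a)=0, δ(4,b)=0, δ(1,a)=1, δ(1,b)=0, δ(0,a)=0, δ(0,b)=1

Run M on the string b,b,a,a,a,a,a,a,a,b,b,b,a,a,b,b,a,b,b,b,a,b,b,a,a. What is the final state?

0

Trace: 3 -b-> 2 -b-> 3 -a-> 0 -a-> 0 -a-> 0 -a-> 0 -a-> 0 -a-> 0 -a-> 0 -b-> 1 -b-> 0 -b-> 1 -a-> 1 -a-> 1 -b-> 0 -b-> 1 -a-> 1 -b-> 0 -b-> 1 -b-> 0 -a-> 0 -b-> 1 -b-> 0 -a-> 0 -a-> 0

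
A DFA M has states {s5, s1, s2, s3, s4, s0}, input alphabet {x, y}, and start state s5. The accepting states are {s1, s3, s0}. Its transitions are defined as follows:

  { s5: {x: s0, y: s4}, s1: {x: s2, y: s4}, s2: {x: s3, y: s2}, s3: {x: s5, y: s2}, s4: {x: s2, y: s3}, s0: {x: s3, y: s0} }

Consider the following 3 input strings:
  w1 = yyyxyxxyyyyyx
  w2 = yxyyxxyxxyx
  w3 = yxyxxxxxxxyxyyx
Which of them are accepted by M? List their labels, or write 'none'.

w1, w2, w3

w1: s5 → s4 → s3 → s2 → s3 → s2 → s3 → s5 → s4 → s3 → s2 → s2 → s2 → s3  → end s3, accepted
w2: s5 → s4 → s2 → s2 → s2 → s3 → s5 → s4 → s2 → s3 → s2 → s3  → end s3, accepted
w3: s5 → s4 → s2 → s2 → s3 → s5 → s0 → s3 → s5 → s0 → s3 → s2 → s3 → s2 → s2 → s3  → end s3, accepted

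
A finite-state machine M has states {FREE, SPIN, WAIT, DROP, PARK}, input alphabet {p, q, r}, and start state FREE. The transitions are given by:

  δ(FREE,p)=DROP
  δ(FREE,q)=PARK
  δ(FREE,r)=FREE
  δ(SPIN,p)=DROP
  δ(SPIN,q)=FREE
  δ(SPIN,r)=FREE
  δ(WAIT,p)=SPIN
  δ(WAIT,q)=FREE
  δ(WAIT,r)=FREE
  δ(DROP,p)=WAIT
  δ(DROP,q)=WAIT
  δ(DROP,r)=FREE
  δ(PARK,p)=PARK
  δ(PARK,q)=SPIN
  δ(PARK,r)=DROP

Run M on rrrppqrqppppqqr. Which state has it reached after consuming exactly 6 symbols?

FREE → FREE → FREE → FREE → DROP → WAIT → FREE
After 6 symbols: FREE.

FREE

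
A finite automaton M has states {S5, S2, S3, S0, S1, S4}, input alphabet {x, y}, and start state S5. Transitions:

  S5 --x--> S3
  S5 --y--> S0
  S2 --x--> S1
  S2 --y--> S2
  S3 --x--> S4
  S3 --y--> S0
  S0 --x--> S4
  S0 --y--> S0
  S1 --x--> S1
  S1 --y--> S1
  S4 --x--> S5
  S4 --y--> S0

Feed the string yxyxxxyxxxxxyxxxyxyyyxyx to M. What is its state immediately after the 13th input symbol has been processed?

start at S5
read 'y': S5 → S0
read 'x': S0 → S4
read 'y': S4 → S0
read 'x': S0 → S4
read 'x': S4 → S5
read 'x': S5 → S3
read 'y': S3 → S0
read 'x': S0 → S4
read 'x': S4 → S5
read 'x': S5 → S3
read 'x': S3 → S4
read 'x': S4 → S5
read 'y': S5 → S0
After 13 symbols: S0.

S0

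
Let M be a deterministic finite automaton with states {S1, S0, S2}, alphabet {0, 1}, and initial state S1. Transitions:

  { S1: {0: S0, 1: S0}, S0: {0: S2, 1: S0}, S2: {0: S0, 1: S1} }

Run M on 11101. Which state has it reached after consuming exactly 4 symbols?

start at S1
read '1': S1 → S0
read '1': S0 → S0
read '1': S0 → S0
read '0': S0 → S2
After 4 symbols: S2.

S2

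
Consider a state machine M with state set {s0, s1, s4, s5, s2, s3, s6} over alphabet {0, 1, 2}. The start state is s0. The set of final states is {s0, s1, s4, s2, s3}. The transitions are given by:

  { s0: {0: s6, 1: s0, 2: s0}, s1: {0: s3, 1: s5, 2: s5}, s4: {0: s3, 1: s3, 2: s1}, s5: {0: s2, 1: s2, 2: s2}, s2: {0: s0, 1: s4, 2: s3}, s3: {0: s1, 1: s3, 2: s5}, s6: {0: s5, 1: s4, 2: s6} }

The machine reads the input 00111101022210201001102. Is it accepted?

Trace: s0 -0-> s6 -0-> s5 -1-> s2 -1-> s4 -1-> s3 -1-> s3 -0-> s1 -1-> s5 -0-> s2 -2-> s3 -2-> s5 -2-> s2 -1-> s4 -0-> s3 -2-> s5 -0-> s2 -1-> s4 -0-> s3 -0-> s1 -1-> s5 -1-> s2 -0-> s0 -2-> s0
End state s0 is accepting.

Yes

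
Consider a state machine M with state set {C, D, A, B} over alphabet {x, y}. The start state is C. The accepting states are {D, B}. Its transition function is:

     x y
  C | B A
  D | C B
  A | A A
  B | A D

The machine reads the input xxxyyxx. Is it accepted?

No

C → B → A → A → A → A → A → A
End state A is not accepting.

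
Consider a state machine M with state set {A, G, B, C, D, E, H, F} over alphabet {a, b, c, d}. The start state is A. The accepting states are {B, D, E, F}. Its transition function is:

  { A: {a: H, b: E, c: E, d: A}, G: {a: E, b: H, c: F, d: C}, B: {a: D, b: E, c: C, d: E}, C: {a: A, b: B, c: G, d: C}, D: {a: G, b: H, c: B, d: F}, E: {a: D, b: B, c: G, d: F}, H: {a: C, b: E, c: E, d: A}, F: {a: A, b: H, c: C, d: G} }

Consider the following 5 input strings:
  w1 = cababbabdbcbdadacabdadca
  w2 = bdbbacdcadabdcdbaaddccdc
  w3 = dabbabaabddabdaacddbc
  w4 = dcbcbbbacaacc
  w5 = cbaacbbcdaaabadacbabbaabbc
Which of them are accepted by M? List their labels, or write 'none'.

w1: A → E → D → H → C → B → E → D → H → A → E → G → H → A → H → A → H → E → D → H → A → H → A → E → D  → end D, accepted
w2: A → E → F → H → E → D → B → E → G → E → F → A → E → F → C → C → B → D → G → C → C → G → F → G → F  → end F, accepted
w3: A → A → H → E → B → D → H → C → A → E → F → G → E → B → E → D → G → F → G → C → B → C  → end C, rejected
w4: A → A → E → B → C → B → E → B → D → B → D → G → F → C  → end C, rejected
w5: A → E → B → D → G → F → H → E → G → C → A → H → C → B → D → F → A → E → B → D → H → E → D → G → H → E → G  → end G, rejected

w1, w2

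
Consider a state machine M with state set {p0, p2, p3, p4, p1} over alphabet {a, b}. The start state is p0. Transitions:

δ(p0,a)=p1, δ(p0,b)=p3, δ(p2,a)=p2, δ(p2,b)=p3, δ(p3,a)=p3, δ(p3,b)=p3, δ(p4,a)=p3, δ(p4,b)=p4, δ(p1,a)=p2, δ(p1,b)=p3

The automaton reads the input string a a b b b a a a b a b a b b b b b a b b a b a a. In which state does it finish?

p3

p0 → p1 → p2 → p3 → p3 → p3 → p3 → p3 → p3 → p3 → p3 → p3 → p3 → p3 → p3 → p3 → p3 → p3 → p3 → p3 → p3 → p3 → p3 → p3 → p3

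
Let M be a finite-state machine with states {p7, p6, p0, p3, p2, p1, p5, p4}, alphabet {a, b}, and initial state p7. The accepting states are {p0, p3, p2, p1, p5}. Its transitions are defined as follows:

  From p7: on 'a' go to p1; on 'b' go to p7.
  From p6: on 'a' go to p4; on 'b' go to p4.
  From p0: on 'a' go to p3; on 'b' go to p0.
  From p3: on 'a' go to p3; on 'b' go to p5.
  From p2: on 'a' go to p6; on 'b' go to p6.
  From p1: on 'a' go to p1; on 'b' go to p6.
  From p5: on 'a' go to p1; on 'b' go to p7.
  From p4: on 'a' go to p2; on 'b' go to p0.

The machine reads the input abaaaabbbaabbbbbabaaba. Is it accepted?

No

Trace: p7 -a-> p1 -b-> p6 -a-> p4 -a-> p2 -a-> p6 -a-> p4 -b-> p0 -b-> p0 -b-> p0 -a-> p3 -a-> p3 -b-> p5 -b-> p7 -b-> p7 -b-> p7 -b-> p7 -a-> p1 -b-> p6 -a-> p4 -a-> p2 -b-> p6 -a-> p4
End state p4 is not accepting.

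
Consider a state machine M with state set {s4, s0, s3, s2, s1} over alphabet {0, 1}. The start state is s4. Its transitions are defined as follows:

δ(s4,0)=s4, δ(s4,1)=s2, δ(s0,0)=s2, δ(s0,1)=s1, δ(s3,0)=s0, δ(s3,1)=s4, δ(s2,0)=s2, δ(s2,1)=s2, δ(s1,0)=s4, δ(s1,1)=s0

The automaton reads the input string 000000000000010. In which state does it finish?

start at s4
read '0': s4 → s4
read '0': s4 → s4
read '0': s4 → s4
read '0': s4 → s4
read '0': s4 → s4
read '0': s4 → s4
read '0': s4 → s4
read '0': s4 → s4
read '0': s4 → s4
read '0': s4 → s4
read '0': s4 → s4
read '0': s4 → s4
read '0': s4 → s4
read '1': s4 → s2
read '0': s2 → s2

s2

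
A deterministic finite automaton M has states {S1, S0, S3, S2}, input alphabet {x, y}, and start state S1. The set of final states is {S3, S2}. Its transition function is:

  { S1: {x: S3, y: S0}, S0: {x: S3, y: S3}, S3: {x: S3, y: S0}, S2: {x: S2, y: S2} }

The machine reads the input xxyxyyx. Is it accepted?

Trace: S1 -x-> S3 -x-> S3 -y-> S0 -x-> S3 -y-> S0 -y-> S3 -x-> S3
End state S3 is accepting.

Yes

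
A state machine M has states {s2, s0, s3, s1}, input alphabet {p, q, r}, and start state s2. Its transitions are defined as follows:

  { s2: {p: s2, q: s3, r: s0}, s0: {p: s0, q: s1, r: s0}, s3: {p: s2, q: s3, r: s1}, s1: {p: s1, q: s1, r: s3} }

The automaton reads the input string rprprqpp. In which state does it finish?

s1

start at s2
read 'r': s2 → s0
read 'p': s0 → s0
read 'r': s0 → s0
read 'p': s0 → s0
read 'r': s0 → s0
read 'q': s0 → s1
read 'p': s1 → s1
read 'p': s1 → s1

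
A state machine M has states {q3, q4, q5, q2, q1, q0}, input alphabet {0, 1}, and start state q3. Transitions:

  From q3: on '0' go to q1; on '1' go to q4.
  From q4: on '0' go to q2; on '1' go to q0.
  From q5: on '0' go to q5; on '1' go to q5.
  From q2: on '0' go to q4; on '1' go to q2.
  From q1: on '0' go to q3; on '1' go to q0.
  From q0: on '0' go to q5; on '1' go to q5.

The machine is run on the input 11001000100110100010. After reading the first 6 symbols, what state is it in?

q5

start at q3
read '1': q3 → q4
read '1': q4 → q0
read '0': q0 → q5
read '0': q5 → q5
read '1': q5 → q5
read '0': q5 → q5
After 6 symbols: q5.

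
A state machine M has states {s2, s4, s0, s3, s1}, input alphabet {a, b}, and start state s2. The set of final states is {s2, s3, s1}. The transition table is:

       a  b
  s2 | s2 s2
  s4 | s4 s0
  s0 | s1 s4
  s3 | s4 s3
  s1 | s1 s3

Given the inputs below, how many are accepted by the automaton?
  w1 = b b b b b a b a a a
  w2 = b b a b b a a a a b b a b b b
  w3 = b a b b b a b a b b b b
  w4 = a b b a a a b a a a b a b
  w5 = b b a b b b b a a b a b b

w1: Trace: s2 -b-> s2 -b-> s2 -b-> s2 -b-> s2 -b-> s2 -a-> s2 -b-> s2 -a-> s2 -a-> s2 -a-> s2  → end s2, accepted
w2: Trace: s2 -b-> s2 -b-> s2 -a-> s2 -b-> s2 -b-> s2 -a-> s2 -a-> s2 -a-> s2 -a-> s2 -b-> s2 -b-> s2 -a-> s2 -b-> s2 -b-> s2 -b-> s2  → end s2, accepted
w3: Trace: s2 -b-> s2 -a-> s2 -b-> s2 -b-> s2 -b-> s2 -a-> s2 -b-> s2 -a-> s2 -b-> s2 -b-> s2 -b-> s2 -b-> s2  → end s2, accepted
w4: Trace: s2 -a-> s2 -b-> s2 -b-> s2 -a-> s2 -a-> s2 -a-> s2 -b-> s2 -a-> s2 -a-> s2 -a-> s2 -b-> s2 -a-> s2 -b-> s2  → end s2, accepted
w5: Trace: s2 -b-> s2 -b-> s2 -a-> s2 -b-> s2 -b-> s2 -b-> s2 -b-> s2 -a-> s2 -a-> s2 -b-> s2 -a-> s2 -b-> s2 -b-> s2  → end s2, accepted

5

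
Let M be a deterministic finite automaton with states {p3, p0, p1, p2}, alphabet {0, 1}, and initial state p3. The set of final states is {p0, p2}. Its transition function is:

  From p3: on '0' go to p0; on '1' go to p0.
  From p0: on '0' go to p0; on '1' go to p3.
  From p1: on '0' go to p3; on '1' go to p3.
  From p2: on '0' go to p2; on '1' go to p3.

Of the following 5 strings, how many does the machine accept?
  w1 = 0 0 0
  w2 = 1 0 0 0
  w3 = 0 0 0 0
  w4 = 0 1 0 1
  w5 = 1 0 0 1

3

w1: Trace: p3 -0-> p0 -0-> p0 -0-> p0  → end p0, accepted
w2: Trace: p3 -1-> p0 -0-> p0 -0-> p0 -0-> p0  → end p0, accepted
w3: Trace: p3 -0-> p0 -0-> p0 -0-> p0 -0-> p0  → end p0, accepted
w4: Trace: p3 -0-> p0 -1-> p3 -0-> p0 -1-> p3  → end p3, rejected
w5: Trace: p3 -1-> p0 -0-> p0 -0-> p0 -1-> p3  → end p3, rejected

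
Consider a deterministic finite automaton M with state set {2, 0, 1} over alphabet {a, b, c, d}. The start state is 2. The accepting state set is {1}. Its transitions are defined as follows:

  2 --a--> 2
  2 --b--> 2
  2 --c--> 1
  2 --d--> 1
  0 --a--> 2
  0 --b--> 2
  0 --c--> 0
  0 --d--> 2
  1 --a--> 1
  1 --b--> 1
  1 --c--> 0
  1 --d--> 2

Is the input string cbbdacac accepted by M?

2 → 1 → 1 → 1 → 2 → 2 → 1 → 1 → 0
End state 0 is not accepting.

No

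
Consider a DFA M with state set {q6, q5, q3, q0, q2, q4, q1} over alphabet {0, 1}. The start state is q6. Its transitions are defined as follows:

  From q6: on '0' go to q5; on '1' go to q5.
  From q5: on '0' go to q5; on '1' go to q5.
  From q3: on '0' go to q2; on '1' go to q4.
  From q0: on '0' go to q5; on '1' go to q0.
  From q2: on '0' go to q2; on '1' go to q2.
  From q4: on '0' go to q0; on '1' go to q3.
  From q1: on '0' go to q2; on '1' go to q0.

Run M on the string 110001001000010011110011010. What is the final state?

start at q6
read '1': q6 → q5
read '1': q5 → q5
read '0': q5 → q5
read '0': q5 → q5
read '0': q5 → q5
read '1': q5 → q5
read '0': q5 → q5
read '0': q5 → q5
read '1': q5 → q5
read '0': q5 → q5
read '0': q5 → q5
read '0': q5 → q5
read '0': q5 → q5
read '1': q5 → q5
read '0': q5 → q5
read '0': q5 → q5
read '1': q5 → q5
read '1': q5 → q5
read '1': q5 → q5
read '1': q5 → q5
read '0': q5 → q5
read '0': q5 → q5
read '1': q5 → q5
read '1': q5 → q5
read '0': q5 → q5
read '1': q5 → q5
read '0': q5 → q5

q5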